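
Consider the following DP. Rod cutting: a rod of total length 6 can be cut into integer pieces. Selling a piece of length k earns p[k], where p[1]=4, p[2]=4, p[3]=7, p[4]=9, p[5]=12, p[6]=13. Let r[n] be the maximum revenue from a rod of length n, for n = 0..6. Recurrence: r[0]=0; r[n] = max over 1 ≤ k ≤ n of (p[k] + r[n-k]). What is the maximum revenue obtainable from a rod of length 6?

24

   n    0    1    2    3    4    5    6
r[n]    0    4    8   12   16   20   24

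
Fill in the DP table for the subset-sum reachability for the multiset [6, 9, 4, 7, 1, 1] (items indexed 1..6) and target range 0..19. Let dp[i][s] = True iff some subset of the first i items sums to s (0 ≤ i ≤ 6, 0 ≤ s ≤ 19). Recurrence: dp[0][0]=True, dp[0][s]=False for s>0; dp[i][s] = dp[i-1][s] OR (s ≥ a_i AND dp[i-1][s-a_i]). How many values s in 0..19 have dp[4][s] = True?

i\s   0   1   2   3   4   5   6   7   8   9  10  11  12  13  14  15  16  17  18  19
  0   T   F   F   F   F   F   F   F   F   F   F   F   F   F   F   F   F   F   F   F
  1   T   F   F   F   F   F   T   F   F   F   F   F   F   F   F   F   F   F   F   F
  2   T   F   F   F   F   F   T   F   F   T   F   F   F   F   F   T   F   F   F   F
  3   T   F   F   F   T   F   T   F   F   T   T   F   F   T   F   T   F   F   F   T
  4   T   F   F   F   T   F   T   T   F   T   T   T   F   T   F   T   T   T   F   T
  5   T   T   F   F   T   T   T   T   T   T   T   T   T   T   T   T   T   T   T   T
  6   T   T   T   F   T   T   T   T   T   T   T   T   T   T   T   T   T   T   T   T

12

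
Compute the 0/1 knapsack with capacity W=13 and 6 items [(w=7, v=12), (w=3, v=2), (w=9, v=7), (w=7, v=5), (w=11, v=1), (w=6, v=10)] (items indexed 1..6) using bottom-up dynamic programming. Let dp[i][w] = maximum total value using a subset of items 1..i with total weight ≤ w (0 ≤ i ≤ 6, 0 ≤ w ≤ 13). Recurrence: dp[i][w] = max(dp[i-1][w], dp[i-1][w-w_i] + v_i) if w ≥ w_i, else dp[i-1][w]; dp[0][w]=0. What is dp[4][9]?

12

i\w   0   1   2   3   4   5   6   7   8   9  10  11  12  13
  0   0   0   0   0   0   0   0   0   0   0   0   0   0   0
  1   0   0   0   0   0   0   0  12  12  12  12  12  12  12
  2   0   0   0   2   2   2   2  12  12  12  14  14  14  14
  3   0   0   0   2   2   2   2  12  12  12  14  14  14  14
  4   0   0   0   2   2   2   2  12  12  12  14  14  14  14
  5   0   0   0   2   2   2   2  12  12  12  14  14  14  14
  6   0   0   0   2   2   2  10  12  12  12  14  14  14  22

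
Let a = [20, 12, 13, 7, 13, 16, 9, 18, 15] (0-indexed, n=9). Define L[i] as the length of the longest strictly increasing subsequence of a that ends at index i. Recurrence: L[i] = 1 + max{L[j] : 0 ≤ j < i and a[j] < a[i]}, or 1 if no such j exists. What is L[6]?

   i    0    1    2    3    4    5    6    7    8
a[i]   20   12   13    7   13   16    9   18   15
L[i]    1    1    2    1    2    3    2    4    3

2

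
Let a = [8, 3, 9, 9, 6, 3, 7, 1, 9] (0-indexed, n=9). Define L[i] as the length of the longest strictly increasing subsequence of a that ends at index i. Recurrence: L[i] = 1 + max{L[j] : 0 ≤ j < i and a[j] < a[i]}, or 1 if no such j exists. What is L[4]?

   i    0    1    2    3    4    5    6    7    8
a[i]    8    3    9    9    6    3    7    1    9
L[i]    1    1    2    2    2    1    3    1    4

2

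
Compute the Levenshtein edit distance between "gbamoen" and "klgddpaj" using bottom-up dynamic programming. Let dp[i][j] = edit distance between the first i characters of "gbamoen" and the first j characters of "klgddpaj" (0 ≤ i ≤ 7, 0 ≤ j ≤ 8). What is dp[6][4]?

   ''  k  l  g  d  d  p  a  j
''  0  1  2  3  4  5  6  7  8
 g  1  1  2  2  3  4  5  6  7
 b  2  2  2  3  3  4  5  6  7
 a  3  3  3  3  4  4  5  5  6
 m  4  4  4  4  4  5  5  6  6
 o  5  5  5  5  5  5  6  6  7
 e  6  6  6  6  6  6  6  7  7
 n  7  7  7  7  7  7  7  7  8

6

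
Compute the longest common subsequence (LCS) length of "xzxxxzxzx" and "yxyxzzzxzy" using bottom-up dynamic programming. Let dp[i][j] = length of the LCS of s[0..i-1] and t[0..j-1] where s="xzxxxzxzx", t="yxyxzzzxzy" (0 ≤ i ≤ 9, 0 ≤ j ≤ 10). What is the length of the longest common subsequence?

   ''  y  x  y  x  z  z  z  x  z  y
''  0  0  0  0  0  0  0  0  0  0  0
 x  0  0  1  1  1  1  1  1  1  1  1
 z  0  0  1  1  1  2  2  2  2  2  2
 x  0  0  1  1  2  2  2  2  3  3  3
 x  0  0  1  1  2  2  2  2  3  3  3
 x  0  0  1  1  2  2  2  2  3  3  3
 z  0  0  1  1  2  3  3  3  3  4  4
 x  0  0  1  1  2  3  3  3  4  4  4
 z  0  0  1  1  2  3  4  4  4  5  5
 x  0  0  1  1  2  3  4  4  5  5  5

5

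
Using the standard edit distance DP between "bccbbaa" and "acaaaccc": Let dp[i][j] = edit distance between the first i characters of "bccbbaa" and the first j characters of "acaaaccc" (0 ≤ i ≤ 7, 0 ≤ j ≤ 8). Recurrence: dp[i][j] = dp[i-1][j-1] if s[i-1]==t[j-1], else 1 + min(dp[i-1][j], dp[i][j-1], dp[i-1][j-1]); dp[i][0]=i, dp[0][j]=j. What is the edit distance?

7

   ''  a  c  a  a  a  c  c  c
''  0  1  2  3  4  5  6  7  8
 b  1  1  2  3  4  5  6  7  8
 c  2  2  1  2  3  4  5  6  7
 c  3  3  2  2  3  4  4  5  6
 b  4  4  3  3  3  4  5  5  6
 b  5  5  4  4  4  4  5  6  6
 a  6  5  5  4  4  4  5  6  7
 a  7  6  6  5  4  4  5  6  7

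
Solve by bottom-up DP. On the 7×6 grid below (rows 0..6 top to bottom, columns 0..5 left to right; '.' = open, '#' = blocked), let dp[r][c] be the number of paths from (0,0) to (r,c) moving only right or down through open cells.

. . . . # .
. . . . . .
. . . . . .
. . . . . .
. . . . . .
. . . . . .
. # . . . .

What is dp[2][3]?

r\c   0   1   2   3   4   5
  0   1   1   1   1   0   0
  1   1   2   3   4   4   4
  2   1   3   6  10  14  18
  3   1   4  10  20  34  52
  4   1   5  15  35  69 121
  5   1   6  21  56 125 246
  6   1   0  21  77 202 448

10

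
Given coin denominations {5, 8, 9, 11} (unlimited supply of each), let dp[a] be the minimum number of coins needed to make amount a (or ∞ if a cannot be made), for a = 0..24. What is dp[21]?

3

 a  0  1  2  3  4  5  6  7  8  9 10 11 12 13 14 15 16 17 18 19 20 21 22 23 24
dp  0  -  -  -  -  1  -  -  1  1  2  1  -  2  2  3  2  2  2  2  2  3  2  3  3
(- denotes ∞ / unreachable)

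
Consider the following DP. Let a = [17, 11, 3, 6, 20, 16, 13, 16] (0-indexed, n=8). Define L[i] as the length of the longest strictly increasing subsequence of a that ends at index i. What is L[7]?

   i    0    1    2    3    4    5    6    7
a[i]   17   11    3    6   20   16   13   16
L[i]    1    1    1    2    3    3    3    4

4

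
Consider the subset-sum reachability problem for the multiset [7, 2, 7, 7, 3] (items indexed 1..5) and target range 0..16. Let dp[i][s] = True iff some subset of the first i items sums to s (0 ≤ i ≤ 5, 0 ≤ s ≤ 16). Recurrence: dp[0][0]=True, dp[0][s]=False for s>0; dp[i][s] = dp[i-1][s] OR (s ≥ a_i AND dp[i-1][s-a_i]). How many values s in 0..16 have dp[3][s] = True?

i\s   0   1   2   3   4   5   6   7   8   9  10  11  12  13  14  15  16
  0   T   F   F   F   F   F   F   F   F   F   F   F   F   F   F   F   F
  1   T   F   F   F   F   F   F   T   F   F   F   F   F   F   F   F   F
  2   T   F   T   F   F   F   F   T   F   T   F   F   F   F   F   F   F
  3   T   F   T   F   F   F   F   T   F   T   F   F   F   F   T   F   T
  4   T   F   T   F   F   F   F   T   F   T   F   F   F   F   T   F   T
  5   T   F   T   T   F   T   F   T   F   T   T   F   T   F   T   F   T

6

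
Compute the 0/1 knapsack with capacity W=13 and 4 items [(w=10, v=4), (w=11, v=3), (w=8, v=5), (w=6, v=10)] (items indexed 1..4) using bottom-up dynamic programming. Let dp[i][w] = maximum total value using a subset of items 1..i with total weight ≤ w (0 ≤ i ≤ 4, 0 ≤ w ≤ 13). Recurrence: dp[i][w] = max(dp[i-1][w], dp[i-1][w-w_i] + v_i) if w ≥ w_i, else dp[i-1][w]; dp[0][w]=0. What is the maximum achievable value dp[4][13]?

10

i\w   0   1   2   3   4   5   6   7   8   9  10  11  12  13
  0   0   0   0   0   0   0   0   0   0   0   0   0   0   0
  1   0   0   0   0   0   0   0   0   0   0   4   4   4   4
  2   0   0   0   0   0   0   0   0   0   0   4   4   4   4
  3   0   0   0   0   0   0   0   0   5   5   5   5   5   5
  4   0   0   0   0   0   0  10  10  10  10  10  10  10  10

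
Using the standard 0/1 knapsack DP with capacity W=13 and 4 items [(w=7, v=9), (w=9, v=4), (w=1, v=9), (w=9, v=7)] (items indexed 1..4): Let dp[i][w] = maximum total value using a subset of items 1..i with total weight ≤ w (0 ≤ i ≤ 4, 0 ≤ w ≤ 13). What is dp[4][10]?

18

i\w   0   1   2   3   4   5   6   7   8   9  10  11  12  13
  0   0   0   0   0   0   0   0   0   0   0   0   0   0   0
  1   0   0   0   0   0   0   0   9   9   9   9   9   9   9
  2   0   0   0   0   0   0   0   9   9   9   9   9   9   9
  3   0   9   9   9   9   9   9   9  18  18  18  18  18  18
  4   0   9   9   9   9   9   9   9  18  18  18  18  18  18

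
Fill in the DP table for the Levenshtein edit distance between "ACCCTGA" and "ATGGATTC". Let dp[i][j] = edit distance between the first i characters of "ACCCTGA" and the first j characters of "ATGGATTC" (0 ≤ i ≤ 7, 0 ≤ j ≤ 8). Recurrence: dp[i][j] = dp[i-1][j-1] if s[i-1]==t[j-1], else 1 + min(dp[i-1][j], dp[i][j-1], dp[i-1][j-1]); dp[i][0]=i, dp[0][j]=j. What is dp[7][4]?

   ''  A  T  G  G  A  T  T  C
''  0  1  2  3  4  5  6  7  8
 A  1  0  1  2  3  4  5  6  7
 C  2  1  1  2  3  4  5  6  6
 C  3  2  2  2  3  4  5  6  6
 C  4  3  3  3  3  4  5  6  6
 T  5  4  3  4  4  4  4  5  6
 G  6  5  4  3  4  5  5  5  6
 A  7  6  5  4  4  4  5  6  6

4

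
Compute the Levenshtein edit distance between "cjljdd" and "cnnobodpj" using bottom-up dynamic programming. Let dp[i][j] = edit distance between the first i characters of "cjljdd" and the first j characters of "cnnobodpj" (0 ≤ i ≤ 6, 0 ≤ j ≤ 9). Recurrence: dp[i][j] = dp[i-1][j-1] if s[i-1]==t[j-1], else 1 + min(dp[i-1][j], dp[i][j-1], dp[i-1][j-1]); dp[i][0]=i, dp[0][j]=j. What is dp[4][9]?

   ''  c  n  n  o  b  o  d  p  j
''  0  1  2  3  4  5  6  7  8  9
 c  1  0  1  2  3  4  5  6  7  8
 j  2  1  1  2  3  4  5  6  7  7
 l  3  2  2  2  3  4  5  6  7  8
 j  4  3  3  3  3  4  5  6  7  7
 d  5  4  4  4  4  4  5  5  6  7
 d  6  5  5  5  5  5  5  5  6  7

7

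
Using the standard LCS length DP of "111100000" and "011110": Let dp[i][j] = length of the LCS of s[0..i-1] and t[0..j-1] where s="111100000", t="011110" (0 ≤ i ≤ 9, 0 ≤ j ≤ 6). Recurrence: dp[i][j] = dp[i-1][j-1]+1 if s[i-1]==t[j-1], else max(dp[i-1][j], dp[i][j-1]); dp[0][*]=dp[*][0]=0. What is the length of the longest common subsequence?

5

   ''  0  1  1  1  1  0
''  0  0  0  0  0  0  0
 1  0  0  1  1  1  1  1
 1  0  0  1  2  2  2  2
 1  0  0  1  2  3  3  3
 1  0  0  1  2  3  4  4
 0  0  1  1  2  3  4  5
 0  0  1  1  2  3  4  5
 0  0  1  1  2  3  4  5
 0  0  1  1  2  3  4  5
 0  0  1  1  2  3  4  5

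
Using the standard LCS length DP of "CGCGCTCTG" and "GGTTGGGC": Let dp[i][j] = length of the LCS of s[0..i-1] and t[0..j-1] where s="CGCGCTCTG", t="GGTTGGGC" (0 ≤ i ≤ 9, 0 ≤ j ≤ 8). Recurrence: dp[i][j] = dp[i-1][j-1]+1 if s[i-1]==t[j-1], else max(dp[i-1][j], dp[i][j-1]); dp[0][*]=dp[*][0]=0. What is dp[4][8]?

   ''  G  G  T  T  G  G  G  C
''  0  0  0  0  0  0  0  0  0
 C  0  0  0  0  0  0  0  0  1
 G  0  1  1  1  1  1  1  1  1
 C  0  1  1  1  1  1  1  1  2
 G  0  1  2  2  2  2  2  2  2
 C  0  1  2  2  2  2  2  2  3
 T  0  1  2  3  3  3  3  3  3
 C  0  1  2  3  3  3  3  3  4
 T  0  1  2  3  4  4  4  4  4
 G  0  1  2  3  4  5  5  5  5

2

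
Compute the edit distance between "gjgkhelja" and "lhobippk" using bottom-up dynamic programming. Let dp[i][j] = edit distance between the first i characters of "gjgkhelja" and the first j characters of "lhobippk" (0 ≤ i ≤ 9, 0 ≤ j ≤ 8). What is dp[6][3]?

5

   ''  l  h  o  b  i  p  p  k
''  0  1  2  3  4  5  6  7  8
 g  1  1  2  3  4  5  6  7  8
 j  2  2  2  3  4  5  6  7  8
 g  3  3  3  3  4  5  6  7  8
 k  4  4  4  4  4  5  6  7  7
 h  5  5  4  5  5  5  6  7  8
 e  6  6  5  5  6  6  6  7  8
 l  7  6  6  6  6  7  7  7  8
 j  8  7  7  7  7  7  8  8  8
 a  9  8  8  8  8  8  8  9  9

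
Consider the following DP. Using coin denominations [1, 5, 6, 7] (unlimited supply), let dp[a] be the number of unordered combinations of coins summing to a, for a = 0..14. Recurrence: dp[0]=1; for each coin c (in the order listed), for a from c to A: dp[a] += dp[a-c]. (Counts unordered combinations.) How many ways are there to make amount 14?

10

after  coin     0     1     2     3     4     5     6     7     8     9    10    11    12    13    14
          1     1     1     1     1     1     1     1     1     1     1     1     1     1     1     1
          5     1     1     1     1     1     2     2     2     2     2     3     3     3     3     3
          6     1     1     1     1     1     2     3     3     3     3     4     5     6     6     6
          7     1     1     1     1     1     2     3     4     4     4     5     6     8     9    10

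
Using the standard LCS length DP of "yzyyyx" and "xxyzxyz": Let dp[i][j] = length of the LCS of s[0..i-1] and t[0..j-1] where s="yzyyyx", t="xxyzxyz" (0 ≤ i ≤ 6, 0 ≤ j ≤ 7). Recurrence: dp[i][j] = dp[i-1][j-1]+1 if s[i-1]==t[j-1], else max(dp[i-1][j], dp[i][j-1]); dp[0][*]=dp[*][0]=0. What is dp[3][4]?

2

   ''  x  x  y  z  x  y  z
''  0  0  0  0  0  0  0  0
 y  0  0  0  1  1  1  1  1
 z  0  0  0  1  2  2  2  2
 y  0  0  0  1  2  2  3  3
 y  0  0  0  1  2  2  3  3
 y  0  0  0  1  2  2  3  3
 x  0  1  1  1  2  3  3  3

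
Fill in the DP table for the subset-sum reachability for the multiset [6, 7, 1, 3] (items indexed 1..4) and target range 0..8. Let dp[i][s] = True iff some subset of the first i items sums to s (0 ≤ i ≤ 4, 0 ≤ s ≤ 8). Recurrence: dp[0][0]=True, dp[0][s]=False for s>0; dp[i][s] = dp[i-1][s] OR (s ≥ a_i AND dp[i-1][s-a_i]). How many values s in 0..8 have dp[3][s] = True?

5

i\s   0   1   2   3   4   5   6   7   8
  0   T   F   F   F   F   F   F   F   F
  1   T   F   F   F   F   F   T   F   F
  2   T   F   F   F   F   F   T   T   F
  3   T   T   F   F   F   F   T   T   T
  4   T   T   F   T   T   F   T   T   T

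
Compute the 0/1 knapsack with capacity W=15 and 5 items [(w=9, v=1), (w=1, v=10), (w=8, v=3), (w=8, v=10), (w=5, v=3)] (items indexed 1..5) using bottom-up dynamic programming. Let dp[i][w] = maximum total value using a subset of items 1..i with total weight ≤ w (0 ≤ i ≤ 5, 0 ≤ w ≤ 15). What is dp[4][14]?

i\w   0   1   2   3   4   5   6   7   8   9  10  11  12  13  14  15
  0   0   0   0   0   0   0   0   0   0   0   0   0   0   0   0   0
  1   0   0   0   0   0   0   0   0   0   1   1   1   1   1   1   1
  2   0  10  10  10  10  10  10  10  10  10  11  11  11  11  11  11
  3   0  10  10  10  10  10  10  10  10  13  13  13  13  13  13  13
  4   0  10  10  10  10  10  10  10  10  20  20  20  20  20  20  20
  5   0  10  10  10  10  10  13  13  13  20  20  20  20  20  23  23

20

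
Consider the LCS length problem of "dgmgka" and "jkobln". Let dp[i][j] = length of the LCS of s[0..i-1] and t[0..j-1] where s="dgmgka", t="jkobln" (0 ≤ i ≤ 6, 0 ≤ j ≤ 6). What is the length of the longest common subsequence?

   ''  j  k  o  b  l  n
''  0  0  0  0  0  0  0
 d  0  0  0  0  0  0  0
 g  0  0  0  0  0  0  0
 m  0  0  0  0  0  0  0
 g  0  0  0  0  0  0  0
 k  0  0  1  1  1  1  1
 a  0  0  1  1  1  1  1

1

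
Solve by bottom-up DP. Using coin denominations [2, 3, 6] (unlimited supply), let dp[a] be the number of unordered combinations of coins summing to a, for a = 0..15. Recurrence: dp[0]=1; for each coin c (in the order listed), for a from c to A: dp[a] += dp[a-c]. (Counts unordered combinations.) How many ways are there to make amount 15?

after  coin     0     1     2     3     4     5     6     7     8     9    10    11    12    13    14    15
          2     1     0     1     0     1     0     1     0     1     0     1     0     1     0     1     0
          3     1     0     1     1     1     1     2     1     2     2     2     2     3     2     3     3
          6     1     0     1     1     1     1     3     1     3     3     3     3     6     3     6     6

6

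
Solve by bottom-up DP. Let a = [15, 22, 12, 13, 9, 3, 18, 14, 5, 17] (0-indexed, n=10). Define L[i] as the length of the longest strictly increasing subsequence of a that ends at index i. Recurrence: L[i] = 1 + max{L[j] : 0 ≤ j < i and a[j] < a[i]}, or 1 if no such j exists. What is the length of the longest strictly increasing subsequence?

4

   i    0    1    2    3    4    5    6    7    8    9
a[i]   15   22   12   13    9    3   18   14    5   17
L[i]    1    2    1    2    1    1    3    3    2    4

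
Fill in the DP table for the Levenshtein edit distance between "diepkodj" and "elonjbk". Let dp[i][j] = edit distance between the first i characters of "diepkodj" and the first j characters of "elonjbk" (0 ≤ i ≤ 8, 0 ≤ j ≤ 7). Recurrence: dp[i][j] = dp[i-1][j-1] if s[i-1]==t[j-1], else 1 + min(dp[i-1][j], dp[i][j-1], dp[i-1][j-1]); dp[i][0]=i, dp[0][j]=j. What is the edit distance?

7

   ''  e  l  o  n  j  b  k
''  0  1  2  3  4  5  6  7
 d  1  1  2  3  4  5  6  7
 i  2  2  2  3  4  5  6  7
 e  3  2  3  3  4  5  6  7
 p  4  3  3  4  4  5  6  7
 k  5  4  4  4  5  5  6  6
 o  6  5  5  4  5  6  6  7
 d  7  6  6  5  5  6  7  7
 j  8  7  7  6  6  5  6  7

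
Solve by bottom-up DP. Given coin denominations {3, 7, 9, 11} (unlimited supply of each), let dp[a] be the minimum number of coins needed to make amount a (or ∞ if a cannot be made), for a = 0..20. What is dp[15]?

 a  0  1  2  3  4  5  6  7  8  9 10 11 12 13 14 15 16 17 18 19 20
dp  0  -  -  1  -  -  2  1  -  1  2  1  2  3  2  3  2  3  2  3  2
(- denotes ∞ / unreachable)

3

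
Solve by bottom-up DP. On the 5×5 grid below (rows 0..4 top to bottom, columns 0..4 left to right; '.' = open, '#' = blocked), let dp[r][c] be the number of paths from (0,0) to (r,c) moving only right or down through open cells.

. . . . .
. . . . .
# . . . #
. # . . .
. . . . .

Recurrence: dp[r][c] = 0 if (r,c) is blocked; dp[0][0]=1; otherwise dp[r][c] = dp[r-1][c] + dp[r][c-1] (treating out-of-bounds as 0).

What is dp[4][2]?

5

r\c   0   1   2   3   4
  0   1   1   1   1   1
  1   1   2   3   4   5
  2   0   2   5   9   0
  3   0   0   5  14  14
  4   0   0   5  19  33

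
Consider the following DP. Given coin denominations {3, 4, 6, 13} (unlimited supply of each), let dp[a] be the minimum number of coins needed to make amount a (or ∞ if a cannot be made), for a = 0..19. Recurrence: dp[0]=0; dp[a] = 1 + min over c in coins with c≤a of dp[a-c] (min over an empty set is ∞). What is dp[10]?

2

 a  0  1  2  3  4  5  6  7  8  9 10 11 12 13 14 15 16 17 18 19
dp  0  -  -  1  1  -  1  2  2  2  2  3  2  1  3  3  2  2  3  2
(- denotes ∞ / unreachable)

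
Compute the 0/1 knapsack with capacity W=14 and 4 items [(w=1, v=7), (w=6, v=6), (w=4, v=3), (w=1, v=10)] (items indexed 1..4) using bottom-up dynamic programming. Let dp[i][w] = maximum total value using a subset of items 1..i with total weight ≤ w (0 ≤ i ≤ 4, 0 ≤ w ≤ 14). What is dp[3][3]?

7

i\w   0   1   2   3   4   5   6   7   8   9  10  11  12  13  14
  0   0   0   0   0   0   0   0   0   0   0   0   0   0   0   0
  1   0   7   7   7   7   7   7   7   7   7   7   7   7   7   7
  2   0   7   7   7   7   7   7  13  13  13  13  13  13  13  13
  3   0   7   7   7   7  10  10  13  13  13  13  16  16  16  16
  4   0  10  17  17  17  17  20  20  23  23  23  23  26  26  26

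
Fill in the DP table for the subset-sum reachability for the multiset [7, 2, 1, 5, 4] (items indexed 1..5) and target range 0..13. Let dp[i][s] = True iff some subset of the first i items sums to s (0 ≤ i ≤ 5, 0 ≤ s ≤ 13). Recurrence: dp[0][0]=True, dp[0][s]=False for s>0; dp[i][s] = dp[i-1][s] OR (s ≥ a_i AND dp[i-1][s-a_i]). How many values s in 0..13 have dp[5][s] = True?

14

i\s   0   1   2   3   4   5   6   7   8   9  10  11  12  13
  0   T   F   F   F   F   F   F   F   F   F   F   F   F   F
  1   T   F   F   F   F   F   F   T   F   F   F   F   F   F
  2   T   F   T   F   F   F   F   T   F   T   F   F   F   F
  3   T   T   T   T   F   F   F   T   T   T   T   F   F   F
  4   T   T   T   T   F   T   T   T   T   T   T   F   T   T
  5   T   T   T   T   T   T   T   T   T   T   T   T   T   T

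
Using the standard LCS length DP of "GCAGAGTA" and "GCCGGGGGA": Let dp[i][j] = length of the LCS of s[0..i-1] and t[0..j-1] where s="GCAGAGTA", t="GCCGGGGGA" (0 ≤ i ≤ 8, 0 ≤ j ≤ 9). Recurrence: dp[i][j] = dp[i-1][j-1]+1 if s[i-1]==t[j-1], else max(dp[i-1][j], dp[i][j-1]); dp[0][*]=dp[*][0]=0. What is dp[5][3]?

2

   ''  G  C  C  G  G  G  G  G  A
''  0  0  0  0  0  0  0  0  0  0
 G  0  1  1  1  1  1  1  1  1  1
 C  0  1  2  2  2  2  2  2  2  2
 A  0  1  2  2  2  2  2  2  2  3
 G  0  1  2  2  3  3  3  3  3  3
 A  0  1  2  2  3  3  3  3  3  4
 G  0  1  2  2  3  4  4  4  4  4
 T  0  1  2  2  3  4  4  4  4  4
 A  0  1  2  2  3  4  4  4  4  5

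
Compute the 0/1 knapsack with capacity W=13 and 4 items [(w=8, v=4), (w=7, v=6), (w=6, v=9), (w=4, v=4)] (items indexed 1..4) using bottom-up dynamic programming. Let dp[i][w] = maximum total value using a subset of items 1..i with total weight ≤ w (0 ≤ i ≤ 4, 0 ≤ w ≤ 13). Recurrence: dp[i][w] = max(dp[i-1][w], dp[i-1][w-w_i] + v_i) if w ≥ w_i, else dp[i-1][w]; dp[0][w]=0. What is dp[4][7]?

i\w   0   1   2   3   4   5   6   7   8   9  10  11  12  13
  0   0   0   0   0   0   0   0   0   0   0   0   0   0   0
  1   0   0   0   0   0   0   0   0   4   4   4   4   4   4
  2   0   0   0   0   0   0   0   6   6   6   6   6   6   6
  3   0   0   0   0   0   0   9   9   9   9   9   9   9  15
  4   0   0   0   0   4   4   9   9   9   9  13  13  13  15

9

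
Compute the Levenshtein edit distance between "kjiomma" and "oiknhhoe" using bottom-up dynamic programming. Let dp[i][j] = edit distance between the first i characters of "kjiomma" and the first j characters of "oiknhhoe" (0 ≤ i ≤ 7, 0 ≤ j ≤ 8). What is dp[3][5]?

4

   ''  o  i  k  n  h  h  o  e
''  0  1  2  3  4  5  6  7  8
 k  1  1  2  2  3  4  5  6  7
 j  2  2  2  3  3  4  5  6  7
 i  3  3  2  3  4  4  5  6  7
 o  4  3  3  3  4  5  5  5  6
 m  5  4  4  4  4  5  6  6  6
 m  6  5  5  5  5  5  6  7  7
 a  7  6  6  6  6  6  6  7  8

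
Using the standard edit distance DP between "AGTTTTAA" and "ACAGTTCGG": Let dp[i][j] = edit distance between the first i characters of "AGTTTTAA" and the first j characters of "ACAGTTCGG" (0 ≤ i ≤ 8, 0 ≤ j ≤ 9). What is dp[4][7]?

3

   ''  A  C  A  G  T  T  C  G  G
''  0  1  2  3  4  5  6  7  8  9
 A  1  0  1  2  3  4  5  6  7  8
 G  2  1  1  2  2  3  4  5  6  7
 T  3  2  2  2  3  2  3  4  5  6
 T  4  3  3  3  3  3  2  3  4  5
 T  5  4  4  4  4  3  3  3  4  5
 T  6  5  5  5  5  4  3  4  4  5
 A  7  6  6  5  6  5  4  4  5  5
 A  8  7  7  6  6  6  5  5  5  6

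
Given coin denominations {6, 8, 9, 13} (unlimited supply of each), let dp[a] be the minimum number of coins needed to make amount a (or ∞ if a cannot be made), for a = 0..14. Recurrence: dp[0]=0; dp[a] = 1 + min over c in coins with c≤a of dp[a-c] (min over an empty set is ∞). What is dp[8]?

1

 a  0  1  2  3  4  5  6  7  8  9 10 11 12 13 14
dp  0  -  -  -  -  -  1  -  1  1  -  -  2  1  2
(- denotes ∞ / unreachable)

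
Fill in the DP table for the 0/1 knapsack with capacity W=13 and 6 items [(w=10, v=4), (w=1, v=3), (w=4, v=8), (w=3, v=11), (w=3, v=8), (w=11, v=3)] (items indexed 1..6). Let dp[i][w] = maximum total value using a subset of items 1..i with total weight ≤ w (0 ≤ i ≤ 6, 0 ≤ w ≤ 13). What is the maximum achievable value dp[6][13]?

i\w   0   1   2   3   4   5   6   7   8   9  10  11  12  13
  0   0   0   0   0   0   0   0   0   0   0   0   0   0   0
  1   0   0   0   0   0   0   0   0   0   0   4   4   4   4
  2   0   3   3   3   3   3   3   3   3   3   4   7   7   7
  3   0   3   3   3   8  11  11  11  11  11  11  11  11  11
  4   0   3   3  11  14  14  14  19  22  22  22  22  22  22
  5   0   3   3  11  14  14  19  22  22  22  27  30  30  30
  6   0   3   3  11  14  14  19  22  22  22  27  30  30  30

30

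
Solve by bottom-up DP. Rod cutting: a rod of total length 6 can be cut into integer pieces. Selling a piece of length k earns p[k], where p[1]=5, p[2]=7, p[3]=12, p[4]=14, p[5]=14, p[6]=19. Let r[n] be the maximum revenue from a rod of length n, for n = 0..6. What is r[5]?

25

   n    0    1    2    3    4    5    6
r[n]    0    5   10   15   20   25   30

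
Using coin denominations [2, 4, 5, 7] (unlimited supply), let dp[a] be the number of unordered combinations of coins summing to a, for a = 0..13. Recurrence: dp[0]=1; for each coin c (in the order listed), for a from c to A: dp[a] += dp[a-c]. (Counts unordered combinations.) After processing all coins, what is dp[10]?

4

after  coin     0     1     2     3     4     5     6     7     8     9    10    11    12    13
          2     1     0     1     0     1     0     1     0     1     0     1     0     1     0
          4     1     0     1     0     2     0     2     0     3     0     3     0     4     0
          5     1     0     1     0     2     1     2     1     3     2     4     2     5     3
          7     1     0     1     0     2     1     2     2     3     3     4     4     6     5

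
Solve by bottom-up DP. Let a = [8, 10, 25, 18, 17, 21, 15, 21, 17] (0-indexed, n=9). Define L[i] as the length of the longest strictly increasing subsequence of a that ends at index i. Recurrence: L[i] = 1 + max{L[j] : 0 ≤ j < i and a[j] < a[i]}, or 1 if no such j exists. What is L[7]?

   i    0    1    2    3    4    5    6    7    8
a[i]    8   10   25   18   17   21   15   21   17
L[i]    1    2    3    3    3    4    3    4    4

4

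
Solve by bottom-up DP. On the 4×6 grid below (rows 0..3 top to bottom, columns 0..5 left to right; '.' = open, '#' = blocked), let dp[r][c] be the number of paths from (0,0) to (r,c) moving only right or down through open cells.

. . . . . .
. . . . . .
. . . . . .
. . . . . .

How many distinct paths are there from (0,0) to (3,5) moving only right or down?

r\c   0   1   2   3   4   5
  0   1   1   1   1   1   1
  1   1   2   3   4   5   6
  2   1   3   6  10  15  21
  3   1   4  10  20  35  56

56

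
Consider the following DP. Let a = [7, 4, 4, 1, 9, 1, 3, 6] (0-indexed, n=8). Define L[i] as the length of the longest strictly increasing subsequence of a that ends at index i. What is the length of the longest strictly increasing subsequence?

3

   i    0    1    2    3    4    5    6    7
a[i]    7    4    4    1    9    1    3    6
L[i]    1    1    1    1    2    1    2    3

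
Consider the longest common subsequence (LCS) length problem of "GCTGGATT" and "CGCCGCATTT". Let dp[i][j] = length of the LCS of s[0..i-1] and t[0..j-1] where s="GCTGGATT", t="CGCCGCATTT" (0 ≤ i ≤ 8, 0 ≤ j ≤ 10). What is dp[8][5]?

3

   ''  C  G  C  C  G  C  A  T  T  T
''  0  0  0  0  0  0  0  0  0  0  0
 G  0  0  1  1  1  1  1  1  1  1  1
 C  0  1  1  2  2  2  2  2  2  2  2
 T  0  1  1  2  2  2  2  2  3  3  3
 G  0  1  2  2  2  3  3  3  3  3  3
 G  0  1  2  2  2  3  3  3  3  3  3
 A  0  1  2  2  2  3  3  4  4  4  4
 T  0  1  2  2  2  3  3  4  5  5  5
 T  0  1  2  2  2  3  3  4  5  6  6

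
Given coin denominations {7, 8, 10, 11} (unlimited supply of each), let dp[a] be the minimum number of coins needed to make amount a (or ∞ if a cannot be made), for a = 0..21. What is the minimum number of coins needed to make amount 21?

 a  0  1  2  3  4  5  6  7  8  9 10 11 12 13 14 15 16 17 18 19 20 21
dp  0  -  -  -  -  -  -  1  1  -  1  1  -  -  2  2  2  2  2  2  2  2
(- denotes ∞ / unreachable)

2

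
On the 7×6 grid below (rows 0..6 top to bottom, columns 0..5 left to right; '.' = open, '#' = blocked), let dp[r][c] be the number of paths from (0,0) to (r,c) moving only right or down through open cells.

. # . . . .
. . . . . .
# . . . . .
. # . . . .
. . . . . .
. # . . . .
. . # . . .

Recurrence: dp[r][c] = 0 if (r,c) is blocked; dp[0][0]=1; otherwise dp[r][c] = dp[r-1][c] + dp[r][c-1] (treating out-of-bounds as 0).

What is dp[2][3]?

3

r\c   0   1   2   3   4   5
  0   1   0   0   0   0   0
  1   1   1   1   1   1   1
  2   0   1   2   3   4   5
  3   0   0   2   5   9  14
  4   0   0   2   7  16  30
  5   0   0   2   9  25  55
  6   0   0   0   9  34  89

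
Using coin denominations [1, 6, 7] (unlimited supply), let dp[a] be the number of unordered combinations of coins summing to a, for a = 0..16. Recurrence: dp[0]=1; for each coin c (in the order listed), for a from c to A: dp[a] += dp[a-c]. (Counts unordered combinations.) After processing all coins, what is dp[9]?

3

after  coin     0     1     2     3     4     5     6     7     8     9    10    11    12    13    14    15    16
          1     1     1     1     1     1     1     1     1     1     1     1     1     1     1     1     1     1
          6     1     1     1     1     1     1     2     2     2     2     2     2     3     3     3     3     3
          7     1     1     1     1     1     1     2     3     3     3     3     3     4     5     6     6     6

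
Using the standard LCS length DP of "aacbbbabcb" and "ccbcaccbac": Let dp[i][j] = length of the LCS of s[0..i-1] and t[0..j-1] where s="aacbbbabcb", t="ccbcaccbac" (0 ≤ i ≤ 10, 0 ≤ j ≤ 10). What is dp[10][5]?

   ''  c  c  b  c  a  c  c  b  a  c
''  0  0  0  0  0  0  0  0  0  0  0
 a  0  0  0  0  0  1  1  1  1  1  1
 a  0  0  0  0  0  1  1  1  1  2  2
 c  0  1  1  1  1  1  2  2  2  2  3
 b  0  1  1  2  2  2  2  2  3  3  3
 b  0  1  1  2  2  2  2  2  3  3  3
 b  0  1  1  2  2  2  2  2  3  3  3
 a  0  1  1  2  2  3  3  3  3  4  4
 b  0  1  1  2  2  3  3  3  4  4  4
 c  0  1  2  2  3  3  4  4  4  4  5
 b  0  1  2  3  3  3  4  4  5  5  5

3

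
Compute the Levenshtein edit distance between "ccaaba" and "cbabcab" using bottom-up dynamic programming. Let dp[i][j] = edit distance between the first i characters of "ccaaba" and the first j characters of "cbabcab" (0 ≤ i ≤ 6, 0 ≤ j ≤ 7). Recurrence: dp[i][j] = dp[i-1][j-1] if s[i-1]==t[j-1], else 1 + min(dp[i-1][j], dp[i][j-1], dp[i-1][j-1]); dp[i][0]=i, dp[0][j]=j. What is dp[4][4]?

   ''  c  b  a  b  c  a  b
''  0  1  2  3  4  5  6  7
 c  1  0  1  2  3  4  5  6
 c  2  1  1  2  3  3  4  5
 a  3  2  2  1  2  3  3  4
 a  4  3  3  2  2  3  3  4
 b  5  4  3  3  2  3  4  3
 a  6  5  4  3  3  3  3  4

2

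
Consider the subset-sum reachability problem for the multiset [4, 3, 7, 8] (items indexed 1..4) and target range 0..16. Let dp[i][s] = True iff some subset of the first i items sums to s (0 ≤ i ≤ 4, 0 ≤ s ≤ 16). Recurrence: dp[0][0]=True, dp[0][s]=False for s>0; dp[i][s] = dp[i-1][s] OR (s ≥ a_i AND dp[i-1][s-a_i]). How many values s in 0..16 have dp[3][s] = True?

7

i\s   0   1   2   3   4   5   6   7   8   9  10  11  12  13  14  15  16
  0   T   F   F   F   F   F   F   F   F   F   F   F   F   F   F   F   F
  1   T   F   F   F   T   F   F   F   F   F   F   F   F   F   F   F   F
  2   T   F   F   T   T   F   F   T   F   F   F   F   F   F   F   F   F
  3   T   F   F   T   T   F   F   T   F   F   T   T   F   F   T   F   F
  4   T   F   F   T   T   F   F   T   T   F   T   T   T   F   T   T   F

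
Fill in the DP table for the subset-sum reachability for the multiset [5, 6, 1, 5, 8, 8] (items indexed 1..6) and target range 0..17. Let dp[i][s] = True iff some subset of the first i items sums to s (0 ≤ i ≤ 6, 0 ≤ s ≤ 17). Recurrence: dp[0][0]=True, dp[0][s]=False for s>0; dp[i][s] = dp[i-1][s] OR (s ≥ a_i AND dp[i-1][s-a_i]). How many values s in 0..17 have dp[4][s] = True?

10

i\s   0   1   2   3   4   5   6   7   8   9  10  11  12  13  14  15  16  17
  0   T   F   F   F   F   F   F   F   F   F   F   F   F   F   F   F   F   F
  1   T   F   F   F   F   T   F   F   F   F   F   F   F   F   F   F   F   F
  2   T   F   F   F   F   T   T   F   F   F   F   T   F   F   F   F   F   F
  3   T   T   F   F   F   T   T   T   F   F   F   T   T   F   F   F   F   F
  4   T   T   F   F   F   T   T   T   F   F   T   T   T   F   F   F   T   T
  5   T   T   F   F   F   T   T   T   T   T   T   T   T   T   T   T   T   T
  6   T   T   F   F   F   T   T   T   T   T   T   T   T   T   T   T   T   T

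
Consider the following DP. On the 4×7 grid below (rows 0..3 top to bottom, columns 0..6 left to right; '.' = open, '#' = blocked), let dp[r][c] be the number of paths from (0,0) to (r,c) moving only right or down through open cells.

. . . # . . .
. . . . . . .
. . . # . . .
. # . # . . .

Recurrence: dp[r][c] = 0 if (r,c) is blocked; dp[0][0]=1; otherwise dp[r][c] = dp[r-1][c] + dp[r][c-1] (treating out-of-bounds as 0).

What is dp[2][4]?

r\c   0   1   2   3   4   5   6
  0   1   1   1   0   0   0   0
  1   1   2   3   3   3   3   3
  2   1   3   6   0   3   6   9
  3   1   0   6   0   3   9  18

3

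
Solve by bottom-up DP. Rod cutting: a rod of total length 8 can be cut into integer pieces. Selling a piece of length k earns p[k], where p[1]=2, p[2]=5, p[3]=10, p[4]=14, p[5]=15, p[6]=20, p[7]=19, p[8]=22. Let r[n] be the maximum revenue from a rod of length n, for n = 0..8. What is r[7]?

24

   n    0    1    2    3    4    5    6    7    8
r[n]    0    2    5   10   14   16   20   24   28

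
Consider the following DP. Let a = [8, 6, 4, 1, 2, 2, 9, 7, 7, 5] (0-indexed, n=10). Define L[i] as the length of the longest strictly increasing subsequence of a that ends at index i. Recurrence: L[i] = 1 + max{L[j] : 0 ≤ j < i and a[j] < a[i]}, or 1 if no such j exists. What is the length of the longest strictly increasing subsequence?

3

   i    0    1    2    3    4    5    6    7    8    9
a[i]    8    6    4    1    2    2    9    7    7    5
L[i]    1    1    1    1    2    2    3    3    3    3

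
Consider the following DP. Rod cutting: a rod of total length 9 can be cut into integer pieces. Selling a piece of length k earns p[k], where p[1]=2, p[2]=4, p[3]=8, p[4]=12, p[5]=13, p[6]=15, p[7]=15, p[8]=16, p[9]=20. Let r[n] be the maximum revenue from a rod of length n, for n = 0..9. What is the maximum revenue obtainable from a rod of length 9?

26

   n    0    1    2    3    4    5    6    7    8    9
r[n]    0    2    4    8   12   14   16   20   24   26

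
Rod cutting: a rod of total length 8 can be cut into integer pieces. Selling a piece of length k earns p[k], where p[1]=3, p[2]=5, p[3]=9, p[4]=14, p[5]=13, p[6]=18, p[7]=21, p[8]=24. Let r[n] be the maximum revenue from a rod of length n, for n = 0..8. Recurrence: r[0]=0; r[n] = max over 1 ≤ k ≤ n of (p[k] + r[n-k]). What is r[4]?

14

   n    0    1    2    3    4    5    6    7    8
r[n]    0    3    6    9   14   17   20   23   28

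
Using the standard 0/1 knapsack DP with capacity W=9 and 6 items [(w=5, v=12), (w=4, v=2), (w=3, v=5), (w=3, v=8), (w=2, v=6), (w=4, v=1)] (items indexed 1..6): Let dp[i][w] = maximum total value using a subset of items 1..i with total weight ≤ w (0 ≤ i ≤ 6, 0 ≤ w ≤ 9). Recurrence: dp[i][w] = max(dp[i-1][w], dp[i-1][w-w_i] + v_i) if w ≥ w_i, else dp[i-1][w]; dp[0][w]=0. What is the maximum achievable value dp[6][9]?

20

i\w   0   1   2   3   4   5   6   7   8   9
  0   0   0   0   0   0   0   0   0   0   0
  1   0   0   0   0   0  12  12  12  12  12
  2   0   0   0   0   2  12  12  12  12  14
  3   0   0   0   5   5  12  12  12  17  17
  4   0   0   0   8   8  12  13  13  20  20
  5   0   0   6   8   8  14  14  18  20  20
  6   0   0   6   8   8  14  14  18  20  20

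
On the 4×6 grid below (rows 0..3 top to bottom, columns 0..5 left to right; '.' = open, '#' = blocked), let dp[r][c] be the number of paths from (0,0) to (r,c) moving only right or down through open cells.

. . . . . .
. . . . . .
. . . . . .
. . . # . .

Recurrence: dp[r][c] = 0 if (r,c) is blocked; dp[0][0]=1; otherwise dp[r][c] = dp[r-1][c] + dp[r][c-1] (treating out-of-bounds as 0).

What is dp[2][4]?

r\c   0   1   2   3   4   5
  0   1   1   1   1   1   1
  1   1   2   3   4   5   6
  2   1   3   6  10  15  21
  3   1   4  10   0  15  36

15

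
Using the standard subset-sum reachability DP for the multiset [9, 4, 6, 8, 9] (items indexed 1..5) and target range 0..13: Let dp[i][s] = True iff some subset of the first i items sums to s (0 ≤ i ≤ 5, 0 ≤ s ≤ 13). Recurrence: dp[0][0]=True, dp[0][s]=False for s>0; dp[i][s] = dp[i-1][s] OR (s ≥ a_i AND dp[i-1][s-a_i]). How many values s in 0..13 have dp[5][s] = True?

i\s   0   1   2   3   4   5   6   7   8   9  10  11  12  13
  0   T   F   F   F   F   F   F   F   F   F   F   F   F   F
  1   T   F   F   F   F   F   F   F   F   T   F   F   F   F
  2   T   F   F   F   T   F   F   F   F   T   F   F   F   T
  3   T   F   F   F   T   F   T   F   F   T   T   F   F   T
  4   T   F   F   F   T   F   T   F   T   T   T   F   T   T
  5   T   F   F   F   T   F   T   F   T   T   T   F   T   T

8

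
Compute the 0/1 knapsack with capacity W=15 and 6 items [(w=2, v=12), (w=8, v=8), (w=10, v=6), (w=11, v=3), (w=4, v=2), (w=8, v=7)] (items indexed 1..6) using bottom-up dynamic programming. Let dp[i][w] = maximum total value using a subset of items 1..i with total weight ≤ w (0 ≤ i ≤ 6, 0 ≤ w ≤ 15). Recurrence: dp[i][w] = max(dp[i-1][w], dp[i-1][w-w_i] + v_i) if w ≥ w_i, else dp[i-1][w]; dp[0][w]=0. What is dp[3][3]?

12

i\w   0   1   2   3   4   5   6   7   8   9  10  11  12  13  14  15
  0   0   0   0   0   0   0   0   0   0   0   0   0   0   0   0   0
  1   0   0  12  12  12  12  12  12  12  12  12  12  12  12  12  12
  2   0   0  12  12  12  12  12  12  12  12  20  20  20  20  20  20
  3   0   0  12  12  12  12  12  12  12  12  20  20  20  20  20  20
  4   0   0  12  12  12  12  12  12  12  12  20  20  20  20  20  20
  5   0   0  12  12  12  12  14  14  14  14  20  20  20  20  22  22
  6   0   0  12  12  12  12  14  14  14  14  20  20  20  20  22  22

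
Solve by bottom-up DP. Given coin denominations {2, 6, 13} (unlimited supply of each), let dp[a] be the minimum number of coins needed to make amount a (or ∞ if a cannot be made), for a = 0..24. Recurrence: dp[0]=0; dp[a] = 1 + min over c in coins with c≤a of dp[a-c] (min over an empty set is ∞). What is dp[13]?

1

 a  0  1  2  3  4  5  6  7  8  9 10 11 12 13 14 15 16 17 18 19 20 21 22 23 24
dp  0  -  1  -  2  -  1  -  2  -  3  -  2  1  3  2  4  3  3  2  4  3  5  4  4
(- denotes ∞ / unreachable)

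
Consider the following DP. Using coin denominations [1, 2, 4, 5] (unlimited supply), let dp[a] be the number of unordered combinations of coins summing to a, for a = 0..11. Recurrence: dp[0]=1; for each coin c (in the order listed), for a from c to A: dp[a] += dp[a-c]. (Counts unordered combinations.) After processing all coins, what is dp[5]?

5

after  coin     0     1     2     3     4     5     6     7     8     9    10    11
          1     1     1     1     1     1     1     1     1     1     1     1     1
          2     1     1     2     2     3     3     4     4     5     5     6     6
          4     1     1     2     2     4     4     6     6     9     9    12    12
          5     1     1     2     2     4     5     7     8    11    13    17    19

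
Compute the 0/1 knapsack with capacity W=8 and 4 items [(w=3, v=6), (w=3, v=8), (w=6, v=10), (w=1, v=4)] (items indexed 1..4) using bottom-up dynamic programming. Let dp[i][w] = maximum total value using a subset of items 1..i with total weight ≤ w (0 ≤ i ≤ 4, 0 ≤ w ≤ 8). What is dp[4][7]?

i\w   0   1   2   3   4   5   6   7   8
  0   0   0   0   0   0   0   0   0   0
  1   0   0   0   6   6   6   6   6   6
  2   0   0   0   8   8   8  14  14  14
  3   0   0   0   8   8   8  14  14  14
  4   0   4   4   8  12  12  14  18  18

18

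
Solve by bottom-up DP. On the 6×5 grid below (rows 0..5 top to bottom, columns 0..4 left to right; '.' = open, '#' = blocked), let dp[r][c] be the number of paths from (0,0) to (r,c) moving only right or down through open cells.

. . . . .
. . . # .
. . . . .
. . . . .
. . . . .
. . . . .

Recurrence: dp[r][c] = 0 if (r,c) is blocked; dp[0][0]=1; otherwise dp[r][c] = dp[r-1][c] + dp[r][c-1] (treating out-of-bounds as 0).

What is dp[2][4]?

7

r\c   0   1   2   3   4
  0   1   1   1   1   1
  1   1   2   3   0   1
  2   1   3   6   6   7
  3   1   4  10  16  23
  4   1   5  15  31  54
  5   1   6  21  52 106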